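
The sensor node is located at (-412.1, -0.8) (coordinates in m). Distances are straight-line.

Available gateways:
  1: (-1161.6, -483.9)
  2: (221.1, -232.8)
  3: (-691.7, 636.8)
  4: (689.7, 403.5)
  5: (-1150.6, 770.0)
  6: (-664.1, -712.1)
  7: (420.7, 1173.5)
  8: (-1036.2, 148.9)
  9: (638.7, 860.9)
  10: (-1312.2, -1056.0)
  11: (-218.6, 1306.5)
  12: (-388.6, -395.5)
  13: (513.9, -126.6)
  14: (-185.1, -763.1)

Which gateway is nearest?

12

Distances from (-412.1, -0.8):
1: √((-749.5)² + (-483.1)²) = √(561750.250 + 233385.610) = 891.7 m
2: √((633.2)² + (-232.0)²) = √(400942.240 + 53824.000) = 674.4 m
3: √((-279.6)² + (637.6)²) = √(78176.160 + 406533.760) = 696.2 m
4: √((1101.8)² + (404.3)²) = √(1213963.240 + 163458.490) = 1173.6 m
5: √((-738.5)² + (770.8)²) = √(545382.250 + 594132.640) = 1067.5 m
6: √((-252.0)² + (-711.3)²) = √(63504.000 + 505947.690) = 754.6 m
7: √((832.8)² + (1174.3)²) = √(693555.840 + 1378980.490) = 1439.6 m
8: √((-624.1)² + (149.7)²) = √(389500.810 + 22410.090) = 641.8 m
9: √((1050.8)² + (861.7)²) = √(1104180.640 + 742526.890) = 1358.9 m
10: √((-900.1)² + (-1055.2)²) = √(810180.010 + 1113447.040) = 1386.9 m
11: √((193.5)² + (1307.3)²) = √(37442.250 + 1709033.290) = 1321.5 m
12: √((23.5)² + (-394.7)²) = √(552.250 + 155788.090) = 395.4 m
13: √((926.0)² + (-125.8)²) = √(857476.000 + 15825.640) = 934.5 m
14: √((227.0)² + (-762.3)²) = √(51529.000 + 581101.290) = 795.4 m
Minimum: 12 at 395.4 m.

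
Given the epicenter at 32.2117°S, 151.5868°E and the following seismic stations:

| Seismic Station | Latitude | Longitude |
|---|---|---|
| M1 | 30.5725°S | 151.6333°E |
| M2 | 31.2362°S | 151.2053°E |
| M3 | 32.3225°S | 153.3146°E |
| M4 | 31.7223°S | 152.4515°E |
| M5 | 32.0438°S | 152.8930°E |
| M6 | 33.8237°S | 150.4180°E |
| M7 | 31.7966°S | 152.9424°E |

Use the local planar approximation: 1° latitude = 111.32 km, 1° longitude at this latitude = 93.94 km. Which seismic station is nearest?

Distances from 32.2117°S, 151.5868°E:
M1: √((1.6392·111.32)² + (0.0465·93.94)²) = √(33297.397148 + 19.081259) = 182.5280 km
M2: √((0.9755·111.32)² + (-0.3815·93.94)²) = √(11792.365806 + 1284.370128) = 114.3536 km
M3: √((-0.1108·111.32)² + (1.7278·93.94)²) = √(152.133871 + 26344.384178) = 162.7775 km
M4: √((0.4894·111.32)² + (0.8647·93.94)²) = √(2968.071272 + 6598.299578) = 97.8078 km
M5: √((0.1679·111.32)² + (1.3062·93.94)²) = √(349.339575 + 15056.376651) = 124.1198 km
M6: √((-1.6120·111.32)² + (-1.1688·93.94)²) = √(32201.527281 + 12055.397020) = 210.3733 km
M7: √((0.4151·111.32)² + (1.3556·93.94)²) = √(2135.265397 + 16216.765325) = 135.4697 km
Minimum: M4 at 97.8078 km.

M4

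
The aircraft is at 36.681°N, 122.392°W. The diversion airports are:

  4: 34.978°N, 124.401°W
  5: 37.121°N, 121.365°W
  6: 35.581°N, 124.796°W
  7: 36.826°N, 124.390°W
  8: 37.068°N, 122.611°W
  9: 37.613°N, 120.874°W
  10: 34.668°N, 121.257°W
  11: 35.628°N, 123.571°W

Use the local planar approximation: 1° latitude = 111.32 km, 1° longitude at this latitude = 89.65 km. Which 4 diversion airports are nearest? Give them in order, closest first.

8, 5, 11, 9

Distances from 36.681°N, 122.392°W:
4: √((-1.703·111.32)² + (-2.009·89.65)²) = √(35939.80292 + 32438.47742) = 261.492 km
5: √((0.440·111.32)² + (1.027·89.65)²) = √(2399.11877 + 8476.98618) = 104.289 km
6: √((-1.100·111.32)² + (-2.404·89.65)²) = √(14994.49230 + 46448.26695) = 247.876 km
7: √((0.145·111.32)² + (-1.998·89.65)²) = √(260.54479 + 32084.22517) = 179.847 km
8: √((0.387·111.32)² + (-0.219·89.65)²) = √(1855.95878 + 385.46843) = 47.344 km
9: √((0.932·111.32)² + (1.518·89.65)²) = √(10764.11230 + 18520.13427) = 171.126 km
10: √((-2.013·111.32)² + (1.135·89.65)²) = √(50215.05528 + 10353.62213) = 246.107 km
11: √((-1.053·111.32)² + (-1.179·89.65)²) = √(13740.51902 + 11171.92980) = 157.837 km
Sorted: 8 (47.344 km) < 5 (104.289 km) < 11 (157.837 km) < 9 (171.126 km) < 7 (179.847 km) < 10 (246.107 km) < …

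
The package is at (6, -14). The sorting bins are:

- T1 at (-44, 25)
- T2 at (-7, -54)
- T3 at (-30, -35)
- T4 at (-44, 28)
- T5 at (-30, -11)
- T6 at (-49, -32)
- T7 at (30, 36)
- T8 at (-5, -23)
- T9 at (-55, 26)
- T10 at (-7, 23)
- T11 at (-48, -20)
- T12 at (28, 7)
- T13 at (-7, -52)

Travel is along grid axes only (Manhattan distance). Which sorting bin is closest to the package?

Distances from (6, -14):
T1: |-50| + |39| = 50 + 39 = 89
T2: |-13| + |-40| = 13 + 40 = 53
T3: |-36| + |-21| = 36 + 21 = 57
T4: |-50| + |42| = 50 + 42 = 92
T5: |-36| + |3| = 36 + 3 = 39
T6: |-55| + |-18| = 55 + 18 = 73
T7: |24| + |50| = 24 + 50 = 74
T8: |-11| + |-9| = 11 + 9 = 20
T9: |-61| + |40| = 61 + 40 = 101
T10: |-13| + |37| = 13 + 37 = 50
T11: |-54| + |-6| = 54 + 6 = 60
T12: |22| + |21| = 22 + 21 = 43
T13: |-13| + |-38| = 13 + 38 = 51
Minimum: T8 at 20.

T8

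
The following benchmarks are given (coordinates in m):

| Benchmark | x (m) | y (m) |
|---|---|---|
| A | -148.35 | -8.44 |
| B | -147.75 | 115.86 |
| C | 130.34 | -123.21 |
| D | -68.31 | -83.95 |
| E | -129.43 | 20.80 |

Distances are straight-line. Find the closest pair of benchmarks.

Pairwise distances:
A–B: 124.30 m
A–C: 301.40 m
A–D: 110.04 m
A–E: 34.83 m
B–C: 366.73 m
B–D: 215.02 m
B–E: 96.81 m
C–D: 202.49 m
C–E: 297.02 m
D–E: 121.28 m
Closest pair: A–E at 34.83 m.

A and E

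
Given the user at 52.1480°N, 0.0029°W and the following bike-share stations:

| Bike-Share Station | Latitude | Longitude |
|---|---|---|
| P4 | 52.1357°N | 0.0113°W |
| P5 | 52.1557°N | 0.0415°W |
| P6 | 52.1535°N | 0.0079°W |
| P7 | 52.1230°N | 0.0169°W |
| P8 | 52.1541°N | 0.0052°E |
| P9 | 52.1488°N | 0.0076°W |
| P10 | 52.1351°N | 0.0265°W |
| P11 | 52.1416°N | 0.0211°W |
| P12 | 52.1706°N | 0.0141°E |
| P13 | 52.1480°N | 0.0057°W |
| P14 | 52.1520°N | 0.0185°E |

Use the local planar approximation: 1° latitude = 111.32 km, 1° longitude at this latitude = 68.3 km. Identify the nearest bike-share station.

P13

Distances from 52.1480°N, 0.0029°W:
P4: √((-0.0123·111.32)² + (-0.0084·68.3)²) = √(1.874807 + 0.329155) = 1.4846 km
P5: √((0.0077·111.32)² + (-0.0386·68.3)²) = √(0.734730 + 6.950500) = 2.7722 km
P6: √((0.0055·111.32)² + (-0.0050·68.3)²) = √(0.374862 + 0.116622) = 0.7011 km
P7: √((-0.0250·111.32)² + (-0.0140·68.3)²) = √(7.745089 + 0.914318) = 2.9427 km
P8: √((0.0061·111.32)² + (0.0081·68.3)²) = √(0.461112 + 0.306063) = 0.8759 km
P9: √((0.0008·111.32)² + (-0.0047·68.3)²) = √(0.007931 + 0.103047) = 0.3331 km
P10: √((-0.0129·111.32)² + (-0.0236·68.3)²) = √(2.062176 + 2.598157) = 2.1588 km
P11: √((-0.0064·111.32)² + (-0.0182·68.3)²) = √(0.507582 + 1.545198) = 1.4328 km
P12: √((0.0226·111.32)² + (0.0170·68.3)²) = √(6.329411 + 1.348153) = 2.7708 km
P13: √((0.0000·111.32)² + (-0.0028·68.3)²) = √(0.000000 + 0.036573) = 0.1912 km
P14: √((0.0040·111.32)² + (0.0214·68.3)²) = √(0.198274 + 2.136333) = 1.5279 km
Minimum: P13 at 0.1912 km.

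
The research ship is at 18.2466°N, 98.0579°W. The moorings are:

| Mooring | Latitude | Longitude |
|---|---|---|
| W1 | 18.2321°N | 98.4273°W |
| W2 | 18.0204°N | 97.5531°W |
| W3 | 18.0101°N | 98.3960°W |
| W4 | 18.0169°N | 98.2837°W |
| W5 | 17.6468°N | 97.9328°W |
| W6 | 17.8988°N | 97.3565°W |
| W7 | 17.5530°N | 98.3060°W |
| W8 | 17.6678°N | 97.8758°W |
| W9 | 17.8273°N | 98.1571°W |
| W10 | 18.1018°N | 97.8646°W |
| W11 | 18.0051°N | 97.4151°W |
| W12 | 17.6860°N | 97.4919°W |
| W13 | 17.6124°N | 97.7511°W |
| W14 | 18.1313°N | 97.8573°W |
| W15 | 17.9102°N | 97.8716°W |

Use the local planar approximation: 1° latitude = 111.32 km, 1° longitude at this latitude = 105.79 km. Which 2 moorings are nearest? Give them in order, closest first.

Distances from 18.2466°N, 98.0579°W:
W1: √((-0.0145·111.32)² + (-0.3694·105.79)²) = √(2.605448 + 1527.154642) = 39.1121 km
W2: √((-0.2262·111.32)² + (0.5048·105.79)²) = √(634.061811 + 2851.858193) = 59.0417 km
W3: √((-0.2365·111.32)² + (-0.3381·105.79)²) = √(693.120407 + 1279.321138) = 44.4122 km
W4: √((-0.2297·111.32)² + (-0.2258·105.79)²) = √(653.835333 + 570.607019) = 34.9920 km
W5: √((-0.5998·111.32)² + (0.1251·105.79)²) = √(4458.197646 + 175.147464) = 68.0687 km
W6: √((-0.3478·111.32)² + (0.7014·105.79)²) = √(1499.013523 + 5505.804132) = 83.6948 km
W7: √((-0.6936·111.32)² + (-0.2481·105.79)²) = √(5961.623762 + 688.878710) = 81.5506 km
W8: √((-0.5788·111.32)² + (0.1821·105.79)²) = √(4151.484686 + 371.115528) = 67.2503 km
W9: √((-0.4193·111.32)² + (-0.0992·105.79)²) = √(2178.693412 + 110.131760) = 47.8417 km
W10: √((-0.1448·111.32)² + (0.1933·105.79)²) = √(259.826545 + 418.170067) = 26.0384 km
W11: √((-0.2415·111.32)² + (0.6428·105.79)²) = √(722.737627 + 4624.246435) = 73.1231 km
W12: √((-0.5606·111.32)² + (0.5660·105.79)²) = √(3894.507838 + 3585.271895) = 86.4857 km
W13: √((-0.6342·111.32)² + (0.3068·105.79)²) = √(4984.239134 + 1053.416083) = 77.7024 km
W14: √((-0.1153·111.32)² + (0.2006·105.79)²) = √(164.742256 + 450.350959) = 24.8011 km
W15: √((-0.3364·111.32)² + (0.1863·105.79)²) = √(1402.356299 + 388.431949) = 42.3177 km
Sorted: W14 (24.8011 km) < W10 (26.0384 km) < W4 (34.9920 km) < W1 (39.1121 km) < …

W14, W10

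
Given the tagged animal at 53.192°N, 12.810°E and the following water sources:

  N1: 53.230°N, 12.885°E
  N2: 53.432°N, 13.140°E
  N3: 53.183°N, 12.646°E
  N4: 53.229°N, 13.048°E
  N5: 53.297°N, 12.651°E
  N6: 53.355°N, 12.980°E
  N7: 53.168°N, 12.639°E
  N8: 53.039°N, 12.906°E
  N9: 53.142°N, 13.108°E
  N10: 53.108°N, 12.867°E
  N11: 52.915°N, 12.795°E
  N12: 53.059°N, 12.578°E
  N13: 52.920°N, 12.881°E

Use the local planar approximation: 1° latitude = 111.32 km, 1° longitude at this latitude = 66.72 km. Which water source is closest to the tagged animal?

Distances from 53.192°N, 12.810°E:
N1: √((0.038·111.32)² + (0.075·66.72)²) = √(17.89425 + 25.04002) = 6.552 km
N2: √((0.240·111.32)² + (0.330·66.72)²) = √(713.78740 + 484.77471) = 34.620 km
N3: √((-0.009·111.32)² + (-0.164·66.72)²) = √(1.00376 + 119.72911) = 10.988 km
N4: √((0.037·111.32)² + (0.238·66.72)²) = √(16.96484 + 252.15407) = 16.405 km
N5: √((0.105·111.32)² + (-0.159·66.72)²) = √(136.62337 + 112.53985) = 15.785 km
N6: √((0.163·111.32)² + (0.170·66.72)²) = √(329.24683 + 128.65004) = 21.399 km
N7: √((-0.024·111.32)² + (-0.171·66.72)²) = √(7.13787 + 130.16802) = 11.718 km
N8: √((-0.153·111.32)² + (0.096·66.72)²) = √(290.08766 + 41.02556) = 18.197 km
N9: √((-0.050·111.32)² + (0.298·66.72)²) = √(30.98036 + 395.31619) = 20.647 km
N10: √((-0.084·111.32)² + (0.057·66.72)²) = √(87.43896 + 14.46311) = 10.095 km
N11: √((-0.277·111.32)² + (-0.015·66.72)²) = √(950.83669 + 1.00160) = 30.852 km
N12: √((-0.133·111.32)² + (-0.232·66.72)²) = √(219.20461 + 239.60068) = 21.420 km
N13: √((-0.272·111.32)² + (0.071·66.72)²) = √(916.82026 + 22.44031) = 30.647 km
Minimum: N1 at 6.552 km.

N1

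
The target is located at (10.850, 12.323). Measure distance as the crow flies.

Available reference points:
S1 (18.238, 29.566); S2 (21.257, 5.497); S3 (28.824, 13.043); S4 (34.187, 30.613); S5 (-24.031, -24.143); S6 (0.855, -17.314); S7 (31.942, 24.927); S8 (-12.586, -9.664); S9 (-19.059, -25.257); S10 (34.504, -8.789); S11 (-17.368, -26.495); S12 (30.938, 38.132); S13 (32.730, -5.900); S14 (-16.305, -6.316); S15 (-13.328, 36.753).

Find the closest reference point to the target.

S2

Distances from (10.850, 12.323):
S1: √((7.388)² + (17.243)²) = √(54.58254 + 297.32105) = 18.759
S2: √((10.407)² + (-6.826)²) = √(108.30565 + 46.59428) = 12.446
S3: √((17.974)² + (0.720)²) = √(323.06468 + 0.51840) = 17.988
S4: √((23.337)² + (18.290)²) = √(544.61557 + 334.52410) = 29.650
S5: √((-34.881)² + (-36.466)²) = √(1216.68416 + 1329.76916) = 50.462
S6: √((-9.995)² + (-29.637)²) = √(99.90002 + 878.35177) = 31.277
S7: √((21.092)² + (12.604)²) = √(444.87246 + 158.86082) = 24.571
S8: √((-23.436)² + (-21.987)²) = √(549.24610 + 483.42817) = 32.135
S9: √((-29.909)² + (-37.580)²) = √(894.54828 + 1412.25640) = 48.029
S10: √((23.654)² + (-21.112)²) = √(559.51172 + 445.71654) = 31.705
S11: √((-28.218)² + (-38.818)²) = √(796.25552 + 1506.83712) = 47.991
S12: √((20.088)² + (25.809)²) = √(403.52774 + 666.10448) = 32.705
S13: √((21.880)² + (-18.223)²) = √(478.73440 + 332.07773) = 28.475
S14: √((-27.155)² + (-18.639)²) = √(737.39403 + 347.41232) = 32.936
S15: √((-24.178)² + (24.430)²) = √(584.57568 + 596.82490) = 34.372
Minimum: S2 at 12.446.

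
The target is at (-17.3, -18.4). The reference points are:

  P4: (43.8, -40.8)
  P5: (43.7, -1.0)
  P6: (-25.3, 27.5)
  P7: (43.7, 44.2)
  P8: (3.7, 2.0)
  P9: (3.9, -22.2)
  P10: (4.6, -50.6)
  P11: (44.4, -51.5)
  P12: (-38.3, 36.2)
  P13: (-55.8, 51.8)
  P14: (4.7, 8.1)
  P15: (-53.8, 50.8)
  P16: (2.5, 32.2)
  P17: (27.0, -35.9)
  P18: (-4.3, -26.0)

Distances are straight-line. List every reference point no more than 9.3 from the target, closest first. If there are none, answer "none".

Distances from (-17.3, -18.4):
P4: √((61.1)² + (-22.4)²) = √(3733.210 + 501.760) = 65.1
P5: √((61.0)² + (17.4)²) = √(3721.000 + 302.760) = 63.4
P6: √((-8.0)² + (45.9)²) = √(64.000 + 2106.810) = 46.6
P7: √((61.0)² + (62.6)²) = √(3721.000 + 3918.760) = 87.4
P8: √((21.0)² + (20.4)²) = √(441.000 + 416.160) = 29.3
P9: √((21.2)² + (-3.8)²) = √(449.440 + 14.440) = 21.5
P10: √((21.9)² + (-32.2)²) = √(479.610 + 1036.840) = 38.9
P11: √((61.7)² + (-33.1)²) = √(3806.890 + 1095.610) = 70.0
P12: √((-21.0)² + (54.6)²) = √(441.000 + 2981.160) = 58.5
P13: √((-38.5)² + (70.2)²) = √(1482.250 + 4928.040) = 80.1
P14: √((22.0)² + (26.5)²) = √(484.000 + 702.250) = 34.4
P15: √((-36.5)² + (69.2)²) = √(1332.250 + 4788.640) = 78.2
P16: √((19.8)² + (50.6)²) = √(392.040 + 2560.360) = 54.3
P17: √((44.3)² + (-17.5)²) = √(1962.490 + 306.250) = 47.6
P18: √((13.0)² + (-7.6)²) = √(169.000 + 57.760) = 15.1
Threshold 9.3: none within range.

none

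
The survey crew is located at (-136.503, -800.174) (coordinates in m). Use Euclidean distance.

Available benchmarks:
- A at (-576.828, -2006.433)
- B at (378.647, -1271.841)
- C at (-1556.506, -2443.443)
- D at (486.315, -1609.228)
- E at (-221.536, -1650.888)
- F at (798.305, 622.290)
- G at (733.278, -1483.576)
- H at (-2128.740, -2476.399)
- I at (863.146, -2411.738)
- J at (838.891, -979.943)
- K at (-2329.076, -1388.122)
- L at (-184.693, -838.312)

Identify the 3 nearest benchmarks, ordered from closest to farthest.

Distances from (-136.503, -800.174):
A: √((-440.325)² + (-1206.259)²) = √(193886.10562 + 1455060.77508) = 1284.113 m
B: √((515.150)² + (-471.667)²) = √(265379.52250 + 222469.75889) = 698.462 m
C: √((-1420.003)² + (-1643.269)²) = √(2016408.52001 + 2700333.00636) = 2171.806 m
D: √((622.818)² + (-809.054)²) = √(387902.26112 + 654568.37492) = 1021.015 m
E: √((-85.033)² + (-850.714)²) = √(7230.61109 + 723714.30980) = 854.953 m
F: √((934.808)² + (1422.464)²) = √(873865.99686 + 2023403.83130) = 1702.137 m
G: √((869.781)² + (-683.402)²) = √(756518.98796 + 467038.29360) = 1106.145 m
H: √((-1992.237)² + (-1676.225)²) = √(3969008.26417 + 2809730.25062) = 2603.601 m
I: √((999.649)² + (-1611.564)²) = √(999298.12320 + 2597138.52610) = 1896.427 m
J: √((975.394)² + (-179.769)²) = √(951393.45524 + 32316.89336) = 991.822 m
K: √((-2192.573)² + (-587.948)²) = √(4807376.36033 + 345682.85070) = 2270.035 m
L: √((-48.190)² + (-38.138)²) = √(2322.27610 + 1454.50704) = 61.456 m
Sorted: L (61.456 m) < B (698.462 m) < E (854.953 m) < J (991.822 m) < D (1021.015 m) < …

L, B, E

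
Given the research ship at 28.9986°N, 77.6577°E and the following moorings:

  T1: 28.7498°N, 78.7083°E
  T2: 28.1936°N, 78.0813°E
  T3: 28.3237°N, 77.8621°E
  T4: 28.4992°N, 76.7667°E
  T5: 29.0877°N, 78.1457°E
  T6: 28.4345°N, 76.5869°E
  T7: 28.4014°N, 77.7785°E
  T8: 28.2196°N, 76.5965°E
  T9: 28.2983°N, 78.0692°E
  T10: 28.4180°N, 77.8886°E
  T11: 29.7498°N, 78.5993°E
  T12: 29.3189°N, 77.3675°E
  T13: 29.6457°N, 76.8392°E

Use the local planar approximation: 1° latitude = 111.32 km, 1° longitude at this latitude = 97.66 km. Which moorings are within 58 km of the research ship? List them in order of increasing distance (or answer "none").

Distances from 28.9986°N, 77.6577°E:
T1: √((-0.2488·111.32)² + (1.0506·97.66)²) = √(767.091459 + 10527.087502) = 106.2741 km
T2: √((-0.8050·111.32)² + (0.4236·97.66)²) = √(8030.418079 + 1711.375628) = 98.7005 km
T3: √((-0.6749·111.32)² + (0.2044·97.66)²) = √(5644.497066 + 398.469627) = 77.7365 km
T4: √((-0.4994·111.32)² + (-0.8910·97.66)²) = √(3090.604776 + 7571.620667) = 103.2581 km
T5: √((0.0891·111.32)² + (0.4880·97.66)²) = √(98.378864 + 2271.292589) = 48.6793 km
T6: √((-0.5641·111.32)² + (-1.0708·97.66)²) = √(3943.288886 + 10935.790077) = 121.9798 km
T7: √((-0.5972·111.32)² + (0.1208·97.66)²) = √(4419.630820 + 139.176948) = 67.5189 km
T8: √((-0.7790·111.32)² + (-1.0612·97.66)²) = √(7520.060086 + 10740.584656) = 135.1320 km
T9: √((-0.7003·111.32)² + (0.4115·97.66)²) = √(6077.355591 + 1615.002203) = 87.7061 km
T10: √((-0.5806·111.32)² + (0.2309·97.66)²) = √(4177.346096 + 508.488699) = 68.4532 km
T11: √((0.7512·111.32)² + (0.9416·97.66)²) = √(6992.903801 + 8456.026583) = 124.2937 km
T12: √((0.3203·111.32)² + (-0.2902·97.66)²) = √(1271.335788 + 803.208427) = 45.5472 km
T13: √((0.6471·111.32)² + (-0.8185·97.66)²) = √(5189.066005 + 6389.557863) = 107.6040 km
Threshold 58 km: T12 (45.5472 km), T5 (48.6793 km) are within range.

T12, T5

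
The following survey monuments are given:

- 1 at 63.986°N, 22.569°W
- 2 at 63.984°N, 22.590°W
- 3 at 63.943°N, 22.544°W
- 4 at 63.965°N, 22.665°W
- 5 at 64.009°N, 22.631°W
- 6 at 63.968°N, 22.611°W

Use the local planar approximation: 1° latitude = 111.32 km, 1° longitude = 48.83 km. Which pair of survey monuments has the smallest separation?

Pairwise distances:
1–2: 1.049 km
1–3: 4.940 km
1–4: 5.238 km
1–5: 3.965 km
1–6: 2.867 km
2–3: 5.087 km
2–4: 4.229 km
2–5: 3.428 km
2–6: 2.055 km
3–4: 6.396 km
3–5: 8.487 km
3–6: 4.295 km
4–5: 5.172 km
4–6: 2.658 km
5–6: 4.667 km
Closest pair: 1–2 at 1.049 km.

1 and 2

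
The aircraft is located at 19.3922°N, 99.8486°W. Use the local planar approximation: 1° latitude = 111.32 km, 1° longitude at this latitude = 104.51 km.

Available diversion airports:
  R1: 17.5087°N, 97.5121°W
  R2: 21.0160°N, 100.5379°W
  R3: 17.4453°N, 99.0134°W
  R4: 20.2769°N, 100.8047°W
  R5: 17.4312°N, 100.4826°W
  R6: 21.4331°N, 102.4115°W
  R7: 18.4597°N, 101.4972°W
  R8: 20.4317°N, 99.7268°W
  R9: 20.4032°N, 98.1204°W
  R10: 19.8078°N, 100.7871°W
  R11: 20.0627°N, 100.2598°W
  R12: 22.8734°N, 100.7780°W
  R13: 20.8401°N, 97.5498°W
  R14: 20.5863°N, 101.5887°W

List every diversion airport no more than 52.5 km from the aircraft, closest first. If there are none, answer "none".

Distances from 19.3922°N, 99.8486°W:
R1: √((-1.8835·111.32)² + (2.3365·104.51)²) = √(43962.020496 + 59627.591319) = 321.8534 km
R2: √((1.6238·111.32)² + (-0.6893·104.51)²) = √(32674.689514 + 5189.580493) = 194.5874 km
R3: √((-1.9469·111.32)² + (0.8352·104.51)²) = √(46971.419563 + 7618.977075) = 233.6459 km
R4: √((0.8847·111.32)² + (-0.9561·104.51)²) = √(9699.256619 + 9984.408282) = 140.2985 km
R5: √((-1.9610·111.32)² + (-0.6340·104.51)²) = √(47654.243834 + 4390.300137) = 228.1327 km
R6: √((2.0409·111.32)² + (-2.5629·104.51)²) = √(51616.653796 + 71742.914842) = 351.2258 km
R7: √((-0.9325·111.32)² + (-1.6486·104.51)²) = √(10775.664875 + 29685.631119) = 201.1499 km
R8: √((1.0395·111.32)² + (0.1218·104.51)²) = √(13390.456490 + 162.035537) = 116.4152 km
R9: √((1.0110·111.32)² + (1.7282·104.51)²) = √(12666.268982 + 32621.482740) = 212.8092 km
R10: √((0.4156·111.32)² + (-0.9385·104.51)²) = √(2140.412473 + 9620.203289) = 108.4464 km
R11: √((0.6705·111.32)² + (-0.4112·104.51)²) = √(5571.138557 + 1846.808682) = 86.1275 km
R12: √((3.4812·111.32)² + (-0.9294·104.51)²) = √(150177.318339 + 9434.546553) = 399.5145 km
R13: √((1.4479·111.32)² + (2.2988·104.51)²) = √(25979.065898 + 57718.903540) = 289.3060 km
R14: √((1.1941·111.32)² + (-1.7401·104.51)²) = √(17669.643690 + 33072.277970) = 225.2597 km
Threshold 52.5 km: none within range.

none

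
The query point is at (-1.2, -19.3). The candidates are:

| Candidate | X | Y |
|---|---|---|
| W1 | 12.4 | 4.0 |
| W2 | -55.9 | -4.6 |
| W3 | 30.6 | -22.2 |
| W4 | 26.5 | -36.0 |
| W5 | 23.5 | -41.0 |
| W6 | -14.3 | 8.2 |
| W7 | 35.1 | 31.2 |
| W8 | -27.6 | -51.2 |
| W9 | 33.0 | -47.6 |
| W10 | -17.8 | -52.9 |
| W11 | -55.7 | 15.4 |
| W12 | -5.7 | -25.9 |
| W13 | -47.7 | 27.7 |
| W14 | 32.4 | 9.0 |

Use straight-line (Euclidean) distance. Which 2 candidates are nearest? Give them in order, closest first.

W12, W1

Distances from (-1.2, -19.3):
W1: 27.0
W2: 56.6
W3: 31.9
W4: 32.3
W5: 32.9
W6: 30.5
W7: 62.2
W8: 41.4
W9: 44.4
W10: 37.5
W11: 64.6
W12: 8.0
W13: 66.1
W14: 43.9
Sorted: W12 (8.0) < W1 (27.0) < W6 (30.5) < W3 (31.9) < …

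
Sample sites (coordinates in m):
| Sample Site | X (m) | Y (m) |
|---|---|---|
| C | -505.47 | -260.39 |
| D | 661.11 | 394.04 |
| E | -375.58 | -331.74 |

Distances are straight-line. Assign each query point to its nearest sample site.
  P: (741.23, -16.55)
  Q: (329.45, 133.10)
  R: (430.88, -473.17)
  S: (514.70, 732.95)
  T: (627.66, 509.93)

P at (741.23, -16.55):
  C: √((-1246.70)² + (-243.84)²) = √(1554260.8900 + 59457.9456) = 1270.32 m
  D: √((-80.12)² + (410.59)²) = √(6419.2144 + 168584.1481) = 418.33 m
  E: √((-1116.81)² + (-315.19)²) = √(1247264.5761 + 99344.7361) = 1160.43 m
  → nearest: D (418.33 m)
Q at (329.45, 133.10):
  C: √((-834.92)² + (-393.49)²) = √(697091.4064 + 154834.3801) = 923.00 m
  D: √((331.66)² + (260.94)²) = √(109998.3556 + 68089.6836) = 422.00 m
  E: √((-705.03)² + (-464.84)²) = √(497067.3009 + 216076.2256) = 844.48 m
  → nearest: D (422.00 m)
R at (430.88, -473.17):
  C: √((-936.35)² + (212.78)²) = √(876751.3225 + 45275.3284) = 960.22 m
  D: √((230.23)² + (867.21)²) = √(53005.8529 + 752053.1841) = 897.25 m
  E: √((-806.46)² + (141.43)²) = √(650377.7316 + 20002.4449) = 818.77 m
  → nearest: E (818.77 m)
S at (514.70, 732.95):
  C: √((-1020.17)² + (-993.34)²) = √(1040746.8289 + 986724.3556) = 1423.89 m
  D: √((146.41)² + (-338.91)²) = √(21435.8881 + 114859.9881) = 369.18 m
  E: √((-890.28)² + (-1064.69)²) = √(792598.4784 + 1133564.7961) = 1387.86 m
  → nearest: D (369.18 m)
T at (627.66, 509.93):
  C: √((-1133.13)² + (-770.32)²) = √(1283983.5969 + 593392.9024) = 1370.17 m
  D: √((33.45)² + (-115.89)²) = √(1118.9025 + 13430.4921) = 120.62 m
  E: √((-1003.24)² + (-841.67)²) = √(1006490.4976 + 708408.3889) = 1309.54 m
  → nearest: D (120.62 m)

P→D; Q→D; R→E; S→D; T→D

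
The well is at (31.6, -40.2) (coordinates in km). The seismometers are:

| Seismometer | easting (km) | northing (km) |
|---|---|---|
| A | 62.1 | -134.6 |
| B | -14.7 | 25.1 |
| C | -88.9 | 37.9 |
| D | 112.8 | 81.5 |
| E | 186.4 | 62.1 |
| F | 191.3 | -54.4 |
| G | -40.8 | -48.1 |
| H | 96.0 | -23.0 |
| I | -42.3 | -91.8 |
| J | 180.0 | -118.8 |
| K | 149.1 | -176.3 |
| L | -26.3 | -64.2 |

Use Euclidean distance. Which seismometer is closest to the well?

L

Distances from (31.6, -40.2):
A: √((30.5)² + (-94.4)²) = √(930.250 + 8911.360) = 99.2 km
B: √((-46.3)² + (65.3)²) = √(2143.690 + 4264.090) = 80.0 km
C: √((-120.5)² + (78.1)²) = √(14520.250 + 6099.610) = 143.6 km
D: √((81.2)² + (121.7)²) = √(6593.440 + 14810.890) = 146.3 km
E: √((154.8)² + (102.3)²) = √(23963.040 + 10465.290) = 185.5 km
F: √((159.7)² + (-14.2)²) = √(25504.090 + 201.640) = 160.3 km
G: √((-72.4)² + (-7.9)²) = √(5241.760 + 62.410) = 72.8 km
H: √((64.4)² + (17.2)²) = √(4147.360 + 295.840) = 66.7 km
I: √((-73.9)² + (-51.6)²) = √(5461.210 + 2662.560) = 90.1 km
J: √((148.4)² + (-78.6)²) = √(22022.560 + 6177.960) = 167.9 km
K: √((117.5)² + (-136.1)²) = √(13806.250 + 18523.210) = 179.8 km
L: √((-57.9)² + (-24.0)²) = √(3352.410 + 576.000) = 62.7 km
Minimum: L at 62.7 km.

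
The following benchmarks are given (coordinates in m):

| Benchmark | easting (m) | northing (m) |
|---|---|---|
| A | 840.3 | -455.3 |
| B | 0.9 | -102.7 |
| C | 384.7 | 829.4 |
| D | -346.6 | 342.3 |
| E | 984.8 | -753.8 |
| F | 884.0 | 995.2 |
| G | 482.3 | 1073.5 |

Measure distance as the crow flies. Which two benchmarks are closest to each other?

C and G

Pairwise distances:
A–B: √((-839.4)² + (352.6)²) = √(704592.360 + 124326.760) = 910.4 m
A–C: √((-455.6)² + (1284.7)²) = √(207571.360 + 1650454.090) = 1363.1 m
A–D: √((-1186.9)² + (797.6)²) = √(1408731.610 + 636165.760) = 1430.0 m
A–E: √((144.5)² + (-298.5)²) = √(20880.250 + 89102.250) = 331.6 m
A–F: √((43.7)² + (1450.5)²) = √(1909.690 + 2103950.250) = 1451.2 m
A–G: √((-358.0)² + (1528.8)²) = √(128164.000 + 2337229.440) = 1570.2 m
B–C: √((383.8)² + (932.1)²) = √(147302.440 + 868810.410) = 1008.0 m
B–D: √((-347.5)² + (445.0)²) = √(120756.250 + 198025.000) = 564.6 m
B–E: √((983.9)² + (-651.1)²) = √(968059.210 + 423931.210) = 1179.8 m
B–F: √((883.1)² + (1097.9)²) = √(779865.610 + 1205384.410) = 1409.0 m
B–G: √((481.4)² + (1176.2)²) = √(231745.960 + 1383446.440) = 1270.9 m
C–D: √((-731.3)² + (-487.1)²) = √(534799.690 + 237266.410) = 878.7 m
C–E: √((600.1)² + (-1583.2)²) = √(360120.010 + 2506522.240) = 1693.1 m
C–F: √((499.3)² + (165.8)²) = √(249300.490 + 27489.640) = 526.1 m
C–G: √((97.6)² + (244.1)²) = √(9525.760 + 59584.810) = 262.9 m
D–E: √((1331.4)² + (-1096.1)²) = √(1772625.960 + 1201435.210) = 1724.5 m
D–F: √((1230.6)² + (652.9)²) = √(1514376.360 + 426278.410) = 1393.1 m
D–G: √((828.9)² + (731.2)²) = √(687075.210 + 534653.440) = 1105.3 m
E–F: √((-100.8)² + (1749.0)²) = √(10160.640 + 3059001.000) = 1751.9 m
E–G: √((-502.5)² + (1827.3)²) = √(252506.250 + 3339025.290) = 1895.1 m
F–G: √((-401.7)² + (78.3)²) = √(161362.890 + 6130.890) = 409.3 m
Closest pair: C–G at 262.9 m.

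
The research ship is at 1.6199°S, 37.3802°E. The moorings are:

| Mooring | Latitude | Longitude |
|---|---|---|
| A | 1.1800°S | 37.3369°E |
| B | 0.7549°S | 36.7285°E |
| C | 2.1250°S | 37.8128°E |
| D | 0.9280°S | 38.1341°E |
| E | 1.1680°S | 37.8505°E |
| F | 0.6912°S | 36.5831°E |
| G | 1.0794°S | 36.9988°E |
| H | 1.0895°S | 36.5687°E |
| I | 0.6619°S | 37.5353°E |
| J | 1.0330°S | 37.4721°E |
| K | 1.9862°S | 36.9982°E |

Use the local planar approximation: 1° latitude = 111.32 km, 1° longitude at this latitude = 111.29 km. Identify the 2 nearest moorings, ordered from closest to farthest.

Distances from 1.6199°S, 37.3802°E:
A: 49.2062 km
B: 120.5503 km
C: 74.0230 km
D: 113.8943 km
E: 72.5954 km
F: 136.2254 km
G: 73.6336 km
H: 107.9001 km
I: 108.0324 km
J: 66.1294 km
K: 58.9072 km
Sorted: A (49.2062 km) < K (58.9072 km) < J (66.1294 km) < E (72.5954 km) < …

A, K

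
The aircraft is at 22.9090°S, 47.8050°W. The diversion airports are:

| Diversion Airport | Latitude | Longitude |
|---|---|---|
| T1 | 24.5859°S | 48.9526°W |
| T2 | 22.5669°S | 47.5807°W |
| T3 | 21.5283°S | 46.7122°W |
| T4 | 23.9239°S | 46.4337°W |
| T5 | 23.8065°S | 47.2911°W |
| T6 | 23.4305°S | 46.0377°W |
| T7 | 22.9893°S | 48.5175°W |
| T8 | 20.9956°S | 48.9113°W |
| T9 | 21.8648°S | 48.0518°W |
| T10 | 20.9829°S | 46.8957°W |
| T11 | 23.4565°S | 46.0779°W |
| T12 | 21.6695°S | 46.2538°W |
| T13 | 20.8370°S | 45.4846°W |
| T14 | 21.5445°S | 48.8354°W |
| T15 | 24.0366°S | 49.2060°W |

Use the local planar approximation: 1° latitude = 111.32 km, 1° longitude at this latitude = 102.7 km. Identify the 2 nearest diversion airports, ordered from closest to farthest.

T2, T7

Distances from 22.9090°S, 47.8050°W:
T1: √((-1.6769·111.32)² + (-1.1476·102.7)²) = √(34846.625243 + 13890.630737) = 220.7652 km
T2: √((0.3421·111.32)² + (0.2243·102.7)²) = √(1450.282290 + 530.639328) = 44.5075 km
T3: √((1.3807·111.32)² + (1.0928·102.7)²) = √(23623.543678 + 12595.698598) = 190.3135 km
T4: √((-1.0149·111.32)² + (1.3713·102.7)²) = √(12764.179423 + 19833.795873) = 180.5491 km
T5: √((-0.8975·111.32)² + (0.5139·102.7)²) = √(9981.948154 + 2785.467673) = 112.9930 km
T6: √((-0.5215·111.32)² + (1.7673·102.7)²) = √(3370.194929 + 32942.870733) = 190.5599 km
T7: √((-0.0803·111.32)² + (-0.7125·102.7)²) = √(79.905649 + 5354.397689) = 73.7177 km
T8: √((1.9134·111.32)² + (-1.1063·102.7)²) = √(45368.867088 + 12908.824961) = 241.4077 km
T9: √((1.0442·111.32)² + (-0.2468·102.7)²) = √(13511.817573 + 642.437965) = 118.9717 km
T10: √((1.9261·111.32)² + (0.9093·102.7)²) = √(45973.128399 + 8720.778770) = 233.8673 km
T11: √((-0.5475·111.32)² + (1.7271·102.7)²) = √(3714.622135 + 31461.241436) = 187.5523 km
T12: √((1.2395·111.32)² + (1.5512·102.7)²) = √(19038.794996 + 25379.115332) = 210.7556 km
T13: √((2.0720·111.32)² + (2.3204·102.7)²) = √(53201.747477 + 56789.311154) = 331.6490 km
T14: √((1.3645·111.32)² + (-1.0304·102.7)²) = √(23072.437347 + 11198.312616) = 185.1236 km
T15: √((-1.1276·111.32)² + (-1.4010·102.7)²) = √(15756.383029 + 20702.231359) = 190.9414 km
Sorted: T2 (44.5075 km) < T7 (73.7177 km) < T5 (112.9930 km) < T9 (118.9717 km) < …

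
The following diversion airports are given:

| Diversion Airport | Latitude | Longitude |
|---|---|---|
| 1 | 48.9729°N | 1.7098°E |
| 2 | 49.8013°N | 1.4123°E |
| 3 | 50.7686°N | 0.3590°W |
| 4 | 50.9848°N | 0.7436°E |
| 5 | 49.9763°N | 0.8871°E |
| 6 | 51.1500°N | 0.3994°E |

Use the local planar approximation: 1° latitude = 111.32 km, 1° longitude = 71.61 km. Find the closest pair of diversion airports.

4 and 6

Pairwise distances:
4–6: 30.7527 km
2–5: 42.3555 km
3–6: 68.9355 km
3–4: 82.5438 km
1–2: 94.6463 km
4–5: 112.7355 km
3–5: 125.4655 km
1–5: 126.2829 km
5–6: 135.2434 km
2–4: 140.1797 km
2–3: 166.3852 km
2–6: 166.7404 km
1–4: 234.4086 km
1–3: 248.8100 km
1–6: 259.8872 km
Closest pair: 4–6 at 30.7527 km.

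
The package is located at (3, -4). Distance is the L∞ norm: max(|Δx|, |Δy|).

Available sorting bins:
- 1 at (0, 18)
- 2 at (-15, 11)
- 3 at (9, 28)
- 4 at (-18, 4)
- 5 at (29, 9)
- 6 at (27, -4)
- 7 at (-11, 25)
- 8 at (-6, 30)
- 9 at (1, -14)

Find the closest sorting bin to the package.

Distances from (3, -4):
1: 22
2: 18
3: 32
4: 21
5: 26
6: 24
7: 29
8: 34
9: 10
Minimum: 9 at 10.

9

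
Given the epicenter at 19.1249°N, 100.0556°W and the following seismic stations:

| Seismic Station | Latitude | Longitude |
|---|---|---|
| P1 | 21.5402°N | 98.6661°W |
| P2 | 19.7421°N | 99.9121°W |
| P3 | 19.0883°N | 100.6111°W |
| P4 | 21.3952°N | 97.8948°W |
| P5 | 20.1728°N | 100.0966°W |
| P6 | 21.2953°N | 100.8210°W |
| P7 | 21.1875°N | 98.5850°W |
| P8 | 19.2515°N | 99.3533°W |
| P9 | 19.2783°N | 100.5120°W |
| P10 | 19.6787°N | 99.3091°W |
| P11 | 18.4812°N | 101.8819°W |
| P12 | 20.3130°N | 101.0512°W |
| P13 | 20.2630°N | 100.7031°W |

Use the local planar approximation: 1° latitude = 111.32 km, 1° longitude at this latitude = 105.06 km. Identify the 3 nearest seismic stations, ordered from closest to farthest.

Distances from 19.1249°N, 100.0556°W:
P1: 305.9447 km
P2: 70.3413 km
P3: 58.5029 km
P4: 339.7169 km
P5: 116.7317 km
P6: 254.6392 km
P7: 276.7503 km
P8: 75.1175 km
P9: 50.8994 km
P10: 99.7569 km
P11: 204.8150 km
P12: 168.6215 km
P13: 143.8012 km
Sorted: P9 (50.8994 km) < P3 (58.5029 km) < P2 (70.3413 km) < P8 (75.1175 km) < P10 (99.7569 km) < …

P9, P3, P2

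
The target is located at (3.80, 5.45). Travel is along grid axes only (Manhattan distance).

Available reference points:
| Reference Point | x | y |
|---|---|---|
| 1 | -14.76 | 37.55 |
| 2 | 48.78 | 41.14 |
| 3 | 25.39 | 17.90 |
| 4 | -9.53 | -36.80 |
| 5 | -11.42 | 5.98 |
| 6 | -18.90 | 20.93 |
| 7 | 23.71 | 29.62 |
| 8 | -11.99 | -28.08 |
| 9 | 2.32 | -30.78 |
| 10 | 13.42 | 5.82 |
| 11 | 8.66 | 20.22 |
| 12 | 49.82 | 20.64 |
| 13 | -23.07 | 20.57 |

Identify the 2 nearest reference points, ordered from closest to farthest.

10, 5

Distances from (3.80, 5.45):
1: |-18.56| + |32.10| = 18.56 + 32.10 = 50.66
2: |44.98| + |35.69| = 44.98 + 35.69 = 80.67
3: |21.59| + |12.45| = 21.59 + 12.45 = 34.04
4: |-13.33| + |-42.25| = 13.33 + 42.25 = 55.58
5: |-15.22| + |0.53| = 15.22 + 0.53 = 15.75
6: |-22.70| + |15.48| = 22.70 + 15.48 = 38.18
7: |19.91| + |24.17| = 19.91 + 24.17 = 44.08
8: |-15.79| + |-33.53| = 15.79 + 33.53 = 49.32
9: |-1.48| + |-36.23| = 1.48 + 36.23 = 37.71
10: |9.62| + |0.37| = 9.62 + 0.37 = 9.99
11: |4.86| + |14.77| = 4.86 + 14.77 = 19.63
12: |46.02| + |15.19| = 46.02 + 15.19 = 61.21
13: |-26.87| + |15.12| = 26.87 + 15.12 = 41.99
Sorted: 10 (9.99) < 5 (15.75) < 11 (19.63) < 3 (34.04) < …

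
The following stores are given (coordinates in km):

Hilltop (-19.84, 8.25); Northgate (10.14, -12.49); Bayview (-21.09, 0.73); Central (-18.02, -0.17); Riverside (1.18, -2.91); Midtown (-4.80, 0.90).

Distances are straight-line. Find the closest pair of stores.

Pairwise distances:
Hilltop–Northgate: √((29.98)² + (-20.74)²) = √(898.8004 + 430.1476) = 36.45 km
Hilltop–Bayview: √((-1.25)² + (-7.52)²) = √(1.5625 + 56.5504) = 7.62 km
Hilltop–Central: √((1.82)² + (-8.42)²) = √(3.3124 + 70.8964) = 8.61 km
Hilltop–Riverside: √((21.02)² + (-11.16)²) = √(441.8404 + 124.5456) = 23.80 km
Hilltop–Midtown: √((15.04)² + (-7.35)²) = √(226.2016 + 54.0225) = 16.74 km
Northgate–Bayview: √((-31.23)² + (13.22)²) = √(975.3129 + 174.7684) = 33.91 km
Northgate–Central: √((-28.16)² + (12.32)²) = √(792.9856 + 151.7824) = 30.74 km
Northgate–Riverside: √((-8.96)² + (9.58)²) = √(80.2816 + 91.7764) = 13.12 km
Northgate–Midtown: √((-14.94)² + (13.39)²) = √(223.2036 + 179.2921) = 20.06 km
Bayview–Central: √((3.07)² + (-0.90)²) = √(9.4249 + 0.8100) = 3.20 km
Bayview–Riverside: √((22.27)² + (-3.64)²) = √(495.9529 + 13.2496) = 22.57 km
Bayview–Midtown: √((16.29)² + (0.17)²) = √(265.3641 + 0.0289) = 16.29 km
Central–Riverside: √((19.20)² + (-2.74)²) = √(368.6400 + 7.5076) = 19.39 km
Central–Midtown: √((13.22)² + (1.07)²) = √(174.7684 + 1.1449) = 13.26 km
Riverside–Midtown: √((-5.98)² + (3.81)²) = √(35.7604 + 14.5161) = 7.09 km
Closest pair: Bayview–Central at 3.20 km.

Bayview and Central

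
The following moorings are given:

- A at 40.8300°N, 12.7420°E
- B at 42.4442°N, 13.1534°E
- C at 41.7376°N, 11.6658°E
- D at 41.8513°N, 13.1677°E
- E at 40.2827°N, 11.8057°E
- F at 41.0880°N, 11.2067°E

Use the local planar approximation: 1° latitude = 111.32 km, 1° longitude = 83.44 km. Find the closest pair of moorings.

Pairwise distances:
B–D: √((-0.5929·111.32)² + (0.0143·83.44)²) = √(4356.214899 + 1.423707) = 66.0124 km
C–F: √((-0.6496·111.32)² + (-0.4591·83.44)²) = √(5229.238233 + 1467.449540) = 81.8333 km
A–E: √((-0.5473·111.32)² + (-0.9363·83.44)²) = √(3711.908752 + 6103.495625) = 99.0727 km
E–F: √((0.8053·111.32)² + (-0.5990·83.44)²) = √(8036.404599 + 2498.056378) = 102.6375 km
A–D: √((1.0213·111.32)² + (0.4257·83.44)²) = √(12925.669857 + 1261.699384) = 119.1107 km
C–D: √((0.1137·111.32)² + (1.5019·83.44)²) = √(160.201775 + 15704.735465) = 125.9561 km
A–F: √((0.2580·111.32)² + (-1.5353·83.44)²) = √(824.870567 + 16411.001708) = 131.2855 km
A–C: √((0.9076·111.32)² + (-1.0762·83.44)²) = √(10207.875622 + 8063.703792) = 135.1724 km
B–C: √((-0.7066·111.32)² + (-1.4876·83.44)²) = √(6187.192973 + 15407.101023) = 146.9500 km
C–E: √((-1.4549·111.32)² + (0.1399·83.44)²) = √(26230.869275 + 136.264906) = 162.3796 km
A–B: √((1.6142·111.32)² + (0.4114·83.44)²) = √(32289.482246 + 1178.357758) = 182.9422 km
D–F: √((-0.7633·111.32)² + (-1.9610·83.44)²) = √(7219.995387 + 26773.415516) = 184.3730 km
D–E: √((-1.5686·111.32)² + (-1.3620·83.44)²) = √(30490.940232 + 12915.249666) = 208.3415 km
B–F: √((-1.3562·111.32)² + (-1.9467·83.44)²) = √(22792.600342 + 26384.365136) = 221.7588 km
B–E: √((-2.1615·111.32)² + (-1.3477·83.44)²) = √(57897.108547 + 12645.472096) = 265.5985 km
Closest pair: B–D at 66.0124 km.

B and D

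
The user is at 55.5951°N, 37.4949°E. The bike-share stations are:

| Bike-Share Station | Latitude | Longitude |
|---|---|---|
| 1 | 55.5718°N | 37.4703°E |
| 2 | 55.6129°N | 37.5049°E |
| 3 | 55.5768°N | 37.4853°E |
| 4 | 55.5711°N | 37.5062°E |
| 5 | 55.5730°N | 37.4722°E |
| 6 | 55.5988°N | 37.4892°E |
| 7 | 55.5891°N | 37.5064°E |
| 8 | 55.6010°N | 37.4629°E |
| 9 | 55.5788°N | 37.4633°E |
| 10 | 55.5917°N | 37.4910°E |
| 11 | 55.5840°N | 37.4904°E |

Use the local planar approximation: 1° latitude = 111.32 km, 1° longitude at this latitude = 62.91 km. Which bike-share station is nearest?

10

Distances from 55.5951°N, 37.4949°E:
1: √((-0.0233·111.32)² + (-0.0246·62.91)²) = √(6.727570 + 2.395022) = 3.0204 km
2: √((0.0178·111.32)² + (0.0100·62.91)²) = √(3.926326 + 0.395767) = 2.0790 km
3: √((-0.0183·111.32)² + (-0.0096·62.91)²) = √(4.150005 + 0.364739) = 2.1248 km
4: √((-0.0240·111.32)² + (0.0113·62.91)²) = √(7.137874 + 0.505355) = 2.7646 km
5: √((-0.0221·111.32)² + (-0.0227·62.91)²) = √(6.052446 + 2.039347) = 2.8446 km
6: √((0.0037·111.32)² + (-0.0057·62.91)²) = √(0.169648 + 0.128585) = 0.5461 km
7: √((-0.0060·111.32)² + (0.0115·62.91)²) = √(0.446117 + 0.523402) = 0.9846 km
8: √((0.0059·111.32)² + (-0.0320·62.91)²) = √(0.431370 + 4.052652) = 2.1176 km
9: √((-0.0163·111.32)² + (-0.0316·62.91)²) = √(3.292468 + 3.951969) = 2.6915 km
10: √((-0.0034·111.32)² + (-0.0039·62.91)²) = √(0.143253 + 0.060196) = 0.4511 km
11: √((-0.0111·111.32)² + (-0.0045·62.91)²) = √(1.526836 + 0.080143) = 1.2677 km
Minimum: 10 at 0.4511 km.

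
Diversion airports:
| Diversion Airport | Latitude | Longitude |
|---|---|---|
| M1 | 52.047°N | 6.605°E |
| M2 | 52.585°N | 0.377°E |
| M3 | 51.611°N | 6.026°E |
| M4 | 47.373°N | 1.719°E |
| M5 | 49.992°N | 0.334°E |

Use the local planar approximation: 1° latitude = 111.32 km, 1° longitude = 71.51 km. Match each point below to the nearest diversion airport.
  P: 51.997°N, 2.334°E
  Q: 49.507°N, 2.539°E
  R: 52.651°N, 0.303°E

P→M2; Q→M5; R→M2

P at 51.997°N, 2.334°E:
  M1: √((0.050·111.32)² + (4.271·71.51)²) = √(30.98036 + 93280.89384) = 305.470 km
  M2: √((0.588·111.32)² + (-1.957·71.51)²) = √(4284.50888 + 19584.62262) = 154.496 km
  M3: √((-0.386·111.32)² + (3.692·71.51)²) = √(1846.37965 + 69703.87798) = 267.489 km
  M4: √((-4.624·111.32)² + (-0.615·71.51)²) = √(264961.05610 + 1934.12166) = 516.619 km
  M5: √((-2.005·111.32)² + (-2.000·71.51)²) = √(49816.72225 + 20454.72040) = 265.088 km
  → nearest: M2 (154.496 km)
Q at 49.507°N, 2.539°E:
  M1: √((2.540·111.32)² + (4.066·71.51)²) = √(79949.14591 + 84541.17988) = 405.574 km
  M2: √((3.078·111.32)² + (-2.162·71.51)²) = √(117404.19804 + 23902.58853) = 375.908 km
  M3: √((2.104·111.32)² + (3.487·71.51)²) = √(54857.73425 + 62178.10055) = 342.105 km
  M4: √((-2.134·111.32)² + (-0.820·71.51)²) = √(56433.27124 + 3438.43850) = 244.687 km
  M5: √((0.485·111.32)² + (-2.205·71.51)²) = √(2914.94170 + 24862.84049) = 166.667 km
  → nearest: M5 (166.667 km)
R at 52.651°N, 0.303°E:
  M1: √((-0.604·111.32)² + (6.302·71.51)²) = √(4520.85182 + 203090.84836) = 455.644 km
  M2: √((-0.066·111.32)² + (0.074·71.51)²) = √(53.98017 + 28.00251) = 9.054 km
  M3: √((-1.040·111.32)² + (5.723·71.51)²) = √(13403.34122 + 167486.97851) = 425.312 km
  M4: √((-5.278·111.32)² + (1.416·71.51)²) = √(345211.43021 + 10253.21497) = 596.209 km
  M5: √((-2.659·111.32)² + (0.031·71.51)²) = √(87615.92896 + 4.91425) = 296.008 km
  → nearest: M2 (9.054 km)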